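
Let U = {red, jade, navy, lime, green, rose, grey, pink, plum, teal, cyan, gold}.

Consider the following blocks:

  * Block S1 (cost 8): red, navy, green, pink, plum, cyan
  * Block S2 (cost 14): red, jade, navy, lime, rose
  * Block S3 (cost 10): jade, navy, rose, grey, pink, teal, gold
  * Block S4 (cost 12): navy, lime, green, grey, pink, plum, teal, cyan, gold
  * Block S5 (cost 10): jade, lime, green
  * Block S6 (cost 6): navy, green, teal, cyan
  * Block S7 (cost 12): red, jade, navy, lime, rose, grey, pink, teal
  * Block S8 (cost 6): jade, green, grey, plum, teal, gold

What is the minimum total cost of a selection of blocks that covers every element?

24

S6, S7, S8 together cover every element (S6 ∪ S7 ∪ S8 = {red, jade, navy, lime, green, rose, grey, pink, plum, teal, cyan, gold}); total cost 6 + 12 + 6 = 24.
The greedy pick S8, S1, S7 costs 26; no covering selection beats 24.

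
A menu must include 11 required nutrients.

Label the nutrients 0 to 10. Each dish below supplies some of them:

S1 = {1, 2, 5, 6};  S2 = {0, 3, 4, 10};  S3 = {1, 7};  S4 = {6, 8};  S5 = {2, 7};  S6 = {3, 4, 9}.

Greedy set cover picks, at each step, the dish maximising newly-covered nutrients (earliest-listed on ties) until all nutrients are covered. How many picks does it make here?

5

Greedy: pick S1 (covers 4 new) → pick S2 (covers 4 new) → pick S3 (covers 1 new) → pick S4 (covers 1 new) → pick S6 (covers 1 new). Total picks: 5.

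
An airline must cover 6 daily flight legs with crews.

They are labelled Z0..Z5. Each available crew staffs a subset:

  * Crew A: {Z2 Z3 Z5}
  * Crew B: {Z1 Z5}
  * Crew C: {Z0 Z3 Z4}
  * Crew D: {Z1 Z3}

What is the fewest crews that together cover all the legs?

3

A and B and C together: A ∪ B ∪ C = {Z0, Z1, Z2, Z3, Z4, Z5} — every leg is covered.
Only C contains Z0, so C is forced; the remaining 3 legs need at least 2 more crews (each remaining crew adds at most 2) — so at least 3 crews are needed, and 3 is optimal.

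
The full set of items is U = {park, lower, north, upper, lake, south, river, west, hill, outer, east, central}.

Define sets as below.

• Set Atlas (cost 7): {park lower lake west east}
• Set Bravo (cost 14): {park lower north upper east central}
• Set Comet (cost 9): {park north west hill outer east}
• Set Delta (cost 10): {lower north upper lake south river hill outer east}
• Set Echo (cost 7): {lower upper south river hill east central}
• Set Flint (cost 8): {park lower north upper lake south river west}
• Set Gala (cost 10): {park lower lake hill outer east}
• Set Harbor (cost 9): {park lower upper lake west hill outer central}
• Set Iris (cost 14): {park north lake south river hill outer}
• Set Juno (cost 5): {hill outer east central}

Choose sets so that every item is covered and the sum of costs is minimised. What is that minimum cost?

13

Flint, Juno together cover every item (Flint ∪ Juno = {park, lower, north, upper, lake, south, river, west, hill, outer, east, central}); total cost 8 + 5 = 13.
The greedy pick Echo, Flint, Juno costs 20; no covering selection beats 13.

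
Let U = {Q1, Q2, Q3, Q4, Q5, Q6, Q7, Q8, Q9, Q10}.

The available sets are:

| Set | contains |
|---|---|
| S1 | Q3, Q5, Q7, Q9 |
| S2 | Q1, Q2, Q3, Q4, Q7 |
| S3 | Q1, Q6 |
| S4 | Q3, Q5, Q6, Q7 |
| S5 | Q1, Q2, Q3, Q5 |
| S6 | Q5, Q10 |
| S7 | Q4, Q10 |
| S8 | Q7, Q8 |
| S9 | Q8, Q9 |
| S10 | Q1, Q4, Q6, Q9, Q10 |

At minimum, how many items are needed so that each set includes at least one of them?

4

The 4 items {Q1, Q4, Q5, Q8} hit every set.
No choice of 3 items meets every set, so 4 is the minimum.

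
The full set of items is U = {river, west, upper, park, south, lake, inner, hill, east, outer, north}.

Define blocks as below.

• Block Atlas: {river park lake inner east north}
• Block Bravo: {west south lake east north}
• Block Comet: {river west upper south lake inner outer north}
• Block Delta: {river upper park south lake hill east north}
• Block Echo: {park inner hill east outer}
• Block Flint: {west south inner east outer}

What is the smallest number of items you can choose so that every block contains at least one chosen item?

H = {inner, north} meets every block (each contains at least one member of H), and |H| = 2.
No single item lies in every block, so at least 2 are needed and 2 is optimal.

2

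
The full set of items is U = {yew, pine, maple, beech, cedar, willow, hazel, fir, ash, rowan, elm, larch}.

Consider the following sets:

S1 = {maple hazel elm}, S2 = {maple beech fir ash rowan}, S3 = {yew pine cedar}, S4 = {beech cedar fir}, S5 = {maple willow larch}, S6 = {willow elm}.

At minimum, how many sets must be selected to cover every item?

4

S1 and S2 and S3 and S5 together: S1 ∪ S2 ∪ S3 ∪ S5 = {yew, pine, maple, beech, cedar, willow, hazel, fir, ash, rowan, elm, larch} — every item is covered.
Only S1 contains hazel, so S1 is forced; the remaining 9 items need at least 3 more sets (each remaining set adds at most 4) — so at least 4 sets are needed, and 4 is optimal.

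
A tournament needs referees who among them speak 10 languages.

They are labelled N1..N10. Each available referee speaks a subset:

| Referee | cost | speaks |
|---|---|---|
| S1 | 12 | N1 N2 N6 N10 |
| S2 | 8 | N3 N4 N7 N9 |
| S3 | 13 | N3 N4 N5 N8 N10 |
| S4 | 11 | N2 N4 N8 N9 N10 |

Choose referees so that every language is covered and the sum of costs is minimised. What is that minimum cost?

S1, S2, S3 together cover every language (S1 ∪ S2 ∪ S3 = {N1, N2, N3, N4, N5, N6, N7, N8, N9, N10}); total cost 12 + 8 + 13 = 33.
No covering selection has total cost below 33.

33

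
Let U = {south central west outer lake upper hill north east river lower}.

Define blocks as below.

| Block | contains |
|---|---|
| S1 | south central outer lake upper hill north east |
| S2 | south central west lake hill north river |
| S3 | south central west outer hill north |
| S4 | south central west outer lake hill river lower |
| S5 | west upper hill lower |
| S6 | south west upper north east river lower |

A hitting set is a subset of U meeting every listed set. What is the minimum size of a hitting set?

Take H = {south, hill}. Each listed block contains at least one of these, so H is a hitting set of size 2.
No single item lies in every block, so at least 2 are needed and 2 is optimal.

2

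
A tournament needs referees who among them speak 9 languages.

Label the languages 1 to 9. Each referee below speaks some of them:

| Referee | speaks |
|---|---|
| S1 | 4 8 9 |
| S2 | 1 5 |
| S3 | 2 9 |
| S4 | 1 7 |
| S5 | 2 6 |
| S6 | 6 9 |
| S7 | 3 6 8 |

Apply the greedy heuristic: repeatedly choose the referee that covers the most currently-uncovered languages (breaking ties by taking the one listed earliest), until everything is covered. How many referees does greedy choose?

Greedy: pick S1 (covers 3 new) → pick S2 (covers 2 new) → pick S5 (covers 2 new) → pick S4 (covers 1 new) → pick S7 (covers 1 new). Total picks: 5.

5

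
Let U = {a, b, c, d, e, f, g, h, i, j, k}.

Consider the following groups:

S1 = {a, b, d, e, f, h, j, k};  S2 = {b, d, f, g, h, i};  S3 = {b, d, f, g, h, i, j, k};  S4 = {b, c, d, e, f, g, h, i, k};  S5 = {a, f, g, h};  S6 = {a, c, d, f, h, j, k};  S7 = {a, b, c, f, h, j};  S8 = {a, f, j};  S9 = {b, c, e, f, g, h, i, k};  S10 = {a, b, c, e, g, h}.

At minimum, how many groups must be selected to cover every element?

Take {S1, S4}. Their union is {a, b, c, d, e, f, g, h, i, j, k}, which is all 11 elements.
No single group has all 11 elements (the largest, S4, has 9), so 2 is optimal.

2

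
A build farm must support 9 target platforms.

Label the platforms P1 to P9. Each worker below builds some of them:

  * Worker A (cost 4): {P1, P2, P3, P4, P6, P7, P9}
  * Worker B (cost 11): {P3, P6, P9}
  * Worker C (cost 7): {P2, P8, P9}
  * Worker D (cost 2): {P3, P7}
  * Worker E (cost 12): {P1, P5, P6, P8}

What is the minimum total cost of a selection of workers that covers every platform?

16

A, E together cover every platform (A ∪ E = {P1, P2, P3, P4, P5, P6, P7, P8, P9}); total cost 4 + 12 = 16.
No covering selection has total cost below 16.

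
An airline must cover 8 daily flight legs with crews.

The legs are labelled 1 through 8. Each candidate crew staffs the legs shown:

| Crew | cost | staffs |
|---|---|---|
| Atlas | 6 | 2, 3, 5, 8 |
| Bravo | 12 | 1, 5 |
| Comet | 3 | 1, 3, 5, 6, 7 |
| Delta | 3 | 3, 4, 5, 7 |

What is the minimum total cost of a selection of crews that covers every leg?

12

Atlas, Comet, Delta together cover every leg (Atlas ∪ Comet ∪ Delta = {1, 2, 3, 4, 5, 6, 7, 8}); total cost 6 + 3 + 3 = 12.
No covering selection has total cost below 12.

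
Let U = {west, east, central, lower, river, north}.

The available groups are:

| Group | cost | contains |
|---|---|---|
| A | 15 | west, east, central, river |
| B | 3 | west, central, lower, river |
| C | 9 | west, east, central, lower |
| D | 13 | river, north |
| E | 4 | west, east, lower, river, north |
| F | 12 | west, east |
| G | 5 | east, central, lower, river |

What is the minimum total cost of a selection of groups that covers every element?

B, E together cover every element (B ∪ E = {west, east, central, lower, river, north}); total cost 3 + 4 = 7.
No covering selection has total cost below 7.

7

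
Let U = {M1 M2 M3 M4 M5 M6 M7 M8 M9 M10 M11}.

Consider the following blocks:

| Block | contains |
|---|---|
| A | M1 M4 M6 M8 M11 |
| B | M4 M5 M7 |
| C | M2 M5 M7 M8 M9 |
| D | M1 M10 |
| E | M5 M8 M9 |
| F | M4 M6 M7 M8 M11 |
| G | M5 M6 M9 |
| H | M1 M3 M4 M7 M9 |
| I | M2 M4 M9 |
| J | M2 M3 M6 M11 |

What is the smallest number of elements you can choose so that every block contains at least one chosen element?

4

The 4 elements {M1, M3, M7, M9} hit every block.
No choice of 3 elements meets every block, so 4 is the minimum.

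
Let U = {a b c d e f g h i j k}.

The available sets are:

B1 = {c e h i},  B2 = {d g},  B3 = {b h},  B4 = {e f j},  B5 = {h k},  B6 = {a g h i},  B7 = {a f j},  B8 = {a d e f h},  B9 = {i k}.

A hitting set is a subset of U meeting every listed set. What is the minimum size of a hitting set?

4

Take T = {g, h, j, k}. Each listed set contains at least one of these, so T is a hitting set of size 4.
The sets B2, B3, B4, B9 are pairwise disjoint, so any hitting set needs a separate element for each — at least 4. Hence 4 is optimal.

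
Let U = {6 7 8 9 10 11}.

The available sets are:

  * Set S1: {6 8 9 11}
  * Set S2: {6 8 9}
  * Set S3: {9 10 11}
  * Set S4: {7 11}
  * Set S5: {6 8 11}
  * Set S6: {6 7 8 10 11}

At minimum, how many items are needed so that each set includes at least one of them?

H = {9, 11} meets every set (each contains at least one member of H), and |H| = 2.
The sets S2, S4 are pairwise disjoint, so any hitting set needs a separate item for each — at least 2. Hence 2 is optimal.

2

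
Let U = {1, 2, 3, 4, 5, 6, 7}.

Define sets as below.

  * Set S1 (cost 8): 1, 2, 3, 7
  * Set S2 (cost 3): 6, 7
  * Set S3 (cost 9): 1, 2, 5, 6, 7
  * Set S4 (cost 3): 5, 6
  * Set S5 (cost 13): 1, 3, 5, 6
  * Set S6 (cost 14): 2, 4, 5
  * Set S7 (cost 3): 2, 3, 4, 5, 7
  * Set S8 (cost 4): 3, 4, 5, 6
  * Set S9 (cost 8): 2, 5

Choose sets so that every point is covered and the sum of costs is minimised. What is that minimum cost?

S1, S8 together cover every point (S1 ∪ S8 = {1, 2, 3, 4, 5, 6, 7}); total cost 8 + 4 = 12.
The greedy pick S7, S2, S1 costs 14; no covering selection beats 12.

12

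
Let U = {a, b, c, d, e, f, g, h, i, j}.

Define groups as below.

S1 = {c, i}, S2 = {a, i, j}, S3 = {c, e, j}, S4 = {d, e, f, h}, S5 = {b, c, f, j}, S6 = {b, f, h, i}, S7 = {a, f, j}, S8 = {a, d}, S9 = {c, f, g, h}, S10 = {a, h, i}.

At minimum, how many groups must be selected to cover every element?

4

S4 and S5 and S9 and S10 together: S4 ∪ S5 ∪ S9 ∪ S10 = {a, b, c, d, e, f, g, h, i, j} — every element is covered.
No 3 of the 10 groups cover everything (all 120 combinations miss at least one element), so 4 is optimal.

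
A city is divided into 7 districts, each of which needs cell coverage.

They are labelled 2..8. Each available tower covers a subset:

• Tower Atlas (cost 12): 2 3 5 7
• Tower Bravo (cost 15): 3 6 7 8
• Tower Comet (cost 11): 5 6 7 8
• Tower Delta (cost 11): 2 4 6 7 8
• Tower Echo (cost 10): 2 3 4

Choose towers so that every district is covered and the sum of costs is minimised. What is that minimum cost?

21

Comet, Echo together cover every district (Comet ∪ Echo = {2, 3, 4, 5, 6, 7, 8}); total cost 11 + 10 = 21.
The greedy pick Delta, Atlas costs 23; no covering selection beats 21.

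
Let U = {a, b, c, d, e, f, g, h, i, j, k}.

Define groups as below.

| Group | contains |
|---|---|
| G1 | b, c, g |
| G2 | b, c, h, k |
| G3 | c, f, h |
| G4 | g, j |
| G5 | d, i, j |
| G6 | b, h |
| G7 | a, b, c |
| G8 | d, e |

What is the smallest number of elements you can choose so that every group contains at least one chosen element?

T = {b, c, d, j} meets every group (each contains at least one member of T), and |T| = 4.
No choice of 3 elements meets every group, so 4 is the minimum.

4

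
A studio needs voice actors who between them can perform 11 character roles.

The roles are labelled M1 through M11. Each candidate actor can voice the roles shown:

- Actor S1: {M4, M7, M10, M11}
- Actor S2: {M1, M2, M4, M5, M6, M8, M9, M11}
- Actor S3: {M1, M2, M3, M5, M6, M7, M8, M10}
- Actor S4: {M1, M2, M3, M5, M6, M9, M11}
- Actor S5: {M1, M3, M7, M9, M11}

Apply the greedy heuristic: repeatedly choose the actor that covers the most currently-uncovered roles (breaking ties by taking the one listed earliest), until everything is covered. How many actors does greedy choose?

Greedy: pick S2 (covers 8 new) → pick S3 (covers 3 new). Total picks: 2.

2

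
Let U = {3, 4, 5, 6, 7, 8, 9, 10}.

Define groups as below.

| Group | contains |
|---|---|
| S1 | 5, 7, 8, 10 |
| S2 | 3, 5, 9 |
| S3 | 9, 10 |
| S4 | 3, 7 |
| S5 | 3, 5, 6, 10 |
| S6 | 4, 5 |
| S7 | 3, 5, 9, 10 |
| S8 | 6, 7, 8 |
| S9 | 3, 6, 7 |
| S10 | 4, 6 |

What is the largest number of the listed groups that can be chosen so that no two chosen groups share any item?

S3, S6, S9 are pairwise disjoint (S3={9,10}; S6={4,5}; S9={3,6,7}).
Every remaining group overlaps one of these, and no 4 of the listed groups are pairwise disjoint, so 3 is the maximum.

3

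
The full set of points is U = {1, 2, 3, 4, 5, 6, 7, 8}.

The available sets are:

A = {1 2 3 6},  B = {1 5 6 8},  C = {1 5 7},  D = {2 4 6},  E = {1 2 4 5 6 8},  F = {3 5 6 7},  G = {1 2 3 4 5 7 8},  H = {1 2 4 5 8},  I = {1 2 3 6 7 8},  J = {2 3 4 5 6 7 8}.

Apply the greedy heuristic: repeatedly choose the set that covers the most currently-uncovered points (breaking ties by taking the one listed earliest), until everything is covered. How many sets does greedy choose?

Greedy: pick G (covers 7 new) → pick A (covers 1 new). Total picks: 2.

2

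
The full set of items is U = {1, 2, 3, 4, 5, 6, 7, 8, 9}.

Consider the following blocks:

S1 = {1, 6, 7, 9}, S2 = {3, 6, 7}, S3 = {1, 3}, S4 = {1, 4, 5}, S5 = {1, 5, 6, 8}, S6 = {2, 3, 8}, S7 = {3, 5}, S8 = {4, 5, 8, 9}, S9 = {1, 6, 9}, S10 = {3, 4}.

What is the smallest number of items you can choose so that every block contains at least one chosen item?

3

H = {3, 5, 9} meets every block (each contains at least one member of H), and |H| = 3.
No choice of 2 items meets every block, so 3 is the minimum.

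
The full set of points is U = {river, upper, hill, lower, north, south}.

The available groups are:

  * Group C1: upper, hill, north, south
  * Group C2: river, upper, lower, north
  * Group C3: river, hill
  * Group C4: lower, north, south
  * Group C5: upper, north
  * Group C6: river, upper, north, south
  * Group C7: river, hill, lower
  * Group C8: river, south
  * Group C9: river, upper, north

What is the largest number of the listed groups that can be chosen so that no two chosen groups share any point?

2

C3, C4 are pairwise disjoint (C3={river,hill}; C4={lower,north,south}).
Every remaining group overlaps one of these, and no 3 of the listed groups are pairwise disjoint, so 2 is the maximum.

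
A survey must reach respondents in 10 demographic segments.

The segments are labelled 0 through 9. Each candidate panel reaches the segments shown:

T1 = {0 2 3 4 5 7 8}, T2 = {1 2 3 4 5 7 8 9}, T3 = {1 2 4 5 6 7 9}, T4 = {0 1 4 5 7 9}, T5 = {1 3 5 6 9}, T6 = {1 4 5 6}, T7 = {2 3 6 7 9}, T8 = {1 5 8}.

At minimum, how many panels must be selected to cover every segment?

2

Take {T1, T3}. Their union is {0, 1, 2, 3, 4, 5, 6, 7, 8, 9}, which is all 10 segments.
No single panel has all 10 segments (the largest, T2, has 8), so 2 is optimal.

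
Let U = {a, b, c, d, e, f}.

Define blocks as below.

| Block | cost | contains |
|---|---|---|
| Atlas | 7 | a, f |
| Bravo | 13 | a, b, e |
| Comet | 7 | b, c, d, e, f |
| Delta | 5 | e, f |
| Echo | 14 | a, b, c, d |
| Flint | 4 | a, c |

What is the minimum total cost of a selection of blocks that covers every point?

11

Comet, Flint together cover every point (Comet ∪ Flint = {a, b, c, d, e, f}); total cost 7 + 4 = 11.
No covering selection has total cost below 11.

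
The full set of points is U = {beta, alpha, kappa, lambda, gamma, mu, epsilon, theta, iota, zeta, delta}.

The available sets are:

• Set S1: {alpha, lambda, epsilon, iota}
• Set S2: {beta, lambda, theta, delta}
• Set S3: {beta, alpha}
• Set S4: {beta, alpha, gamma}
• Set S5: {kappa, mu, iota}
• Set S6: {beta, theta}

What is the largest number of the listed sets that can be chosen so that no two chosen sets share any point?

2

S2, S5 are pairwise disjoint (S2={beta,lambda,theta,delta}; S5={kappa,mu,iota}).
Every remaining set overlaps one of these, and no 3 of the listed sets are pairwise disjoint, so 2 is the maximum.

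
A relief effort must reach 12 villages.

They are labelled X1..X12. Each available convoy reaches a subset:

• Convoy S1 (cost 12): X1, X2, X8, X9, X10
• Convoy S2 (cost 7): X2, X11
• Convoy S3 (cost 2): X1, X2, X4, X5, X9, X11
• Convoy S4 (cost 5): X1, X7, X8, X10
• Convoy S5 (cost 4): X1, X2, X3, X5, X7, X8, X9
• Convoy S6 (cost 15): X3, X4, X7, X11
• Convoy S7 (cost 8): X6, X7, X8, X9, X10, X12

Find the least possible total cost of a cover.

14

S3, S5, S7 together cover every village (S3 ∪ S5 ∪ S7 = {X1, X2, X3, X4, X5, X6, X7, X8, X9, X10, X11, X12}); total cost 2 + 4 + 8 = 14.
No covering selection has total cost below 14.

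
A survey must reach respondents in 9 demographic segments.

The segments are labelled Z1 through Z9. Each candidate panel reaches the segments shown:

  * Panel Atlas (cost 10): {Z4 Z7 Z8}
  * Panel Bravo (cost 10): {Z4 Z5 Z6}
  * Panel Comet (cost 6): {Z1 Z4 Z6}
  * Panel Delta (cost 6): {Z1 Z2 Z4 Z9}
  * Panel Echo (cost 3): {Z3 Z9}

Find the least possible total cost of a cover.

29

Atlas, Bravo, Delta, Echo together cover every segment (Atlas ∪ Bravo ∪ Delta ∪ Echo = {Z1, Z2, Z3, Z4, Z5, Z6, Z7, Z8, Z9}); total cost 10 + 10 + 6 + 3 = 29.
No covering selection has total cost below 29.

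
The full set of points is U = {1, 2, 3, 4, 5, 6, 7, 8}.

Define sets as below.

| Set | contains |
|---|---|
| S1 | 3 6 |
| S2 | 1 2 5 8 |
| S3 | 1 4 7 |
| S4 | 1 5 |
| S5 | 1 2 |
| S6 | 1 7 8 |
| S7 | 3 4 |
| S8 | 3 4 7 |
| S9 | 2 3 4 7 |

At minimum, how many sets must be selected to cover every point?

S1, S2, and S8 cover everything between them: the union {1, 2, 3, 4, 5, 6, 7, 8} is all of U.
Only S1 contains 6, so S1 is forced; the remaining 6 points need at least 2 more sets (each remaining set adds at most 4) — so at least 3 sets are needed, and 3 is optimal.

3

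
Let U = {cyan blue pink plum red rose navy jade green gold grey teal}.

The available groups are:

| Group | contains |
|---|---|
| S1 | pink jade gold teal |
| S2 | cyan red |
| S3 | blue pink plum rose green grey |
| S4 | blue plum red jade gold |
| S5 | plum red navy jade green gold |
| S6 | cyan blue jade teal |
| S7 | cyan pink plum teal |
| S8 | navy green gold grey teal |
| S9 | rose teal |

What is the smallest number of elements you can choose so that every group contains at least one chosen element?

H = {cyan, rose, gold} meets every group (each contains at least one member of H), and |H| = 3.
No choice of 2 elements meets every group, so 3 is the minimum.

3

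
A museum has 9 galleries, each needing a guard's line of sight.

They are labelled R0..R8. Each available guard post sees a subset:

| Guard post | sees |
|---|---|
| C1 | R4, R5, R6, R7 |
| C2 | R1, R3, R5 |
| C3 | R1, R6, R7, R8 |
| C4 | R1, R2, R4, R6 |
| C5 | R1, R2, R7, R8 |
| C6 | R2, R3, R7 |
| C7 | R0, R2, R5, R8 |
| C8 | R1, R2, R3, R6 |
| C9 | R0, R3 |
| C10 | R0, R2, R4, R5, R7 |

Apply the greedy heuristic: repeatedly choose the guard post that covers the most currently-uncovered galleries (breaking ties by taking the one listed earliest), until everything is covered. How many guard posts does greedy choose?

3

Greedy: pick C10 (covers 5 new) → pick C3 (covers 3 new) → pick C2 (covers 1 new). Total picks: 3.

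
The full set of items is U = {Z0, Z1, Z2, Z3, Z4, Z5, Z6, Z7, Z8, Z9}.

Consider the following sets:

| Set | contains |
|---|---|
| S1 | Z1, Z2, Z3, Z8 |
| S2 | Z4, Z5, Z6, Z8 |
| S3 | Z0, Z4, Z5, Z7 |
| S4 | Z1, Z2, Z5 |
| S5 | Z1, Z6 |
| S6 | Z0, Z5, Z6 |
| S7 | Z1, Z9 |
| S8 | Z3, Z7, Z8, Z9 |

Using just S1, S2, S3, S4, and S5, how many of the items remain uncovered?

Union of S1, S2, S3, S4, S5 = {Z0, Z1, Z2, Z3, Z4, Z5, Z6, Z7, Z8}.
Not covered: Z9 — 1 item.

1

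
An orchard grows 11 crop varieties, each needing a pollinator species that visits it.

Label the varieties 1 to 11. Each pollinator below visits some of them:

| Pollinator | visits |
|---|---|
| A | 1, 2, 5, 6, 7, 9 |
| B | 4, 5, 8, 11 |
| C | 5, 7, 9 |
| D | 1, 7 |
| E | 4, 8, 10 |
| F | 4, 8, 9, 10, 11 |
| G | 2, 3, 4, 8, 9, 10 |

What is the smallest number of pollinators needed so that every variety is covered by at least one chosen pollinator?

A and F and G together: A ∪ F ∪ G = {1, 2, 3, 4, 5, 6, 7, 8, 9, 10, 11} — every variety is covered.
Only G contains 3, so G is forced; the remaining 5 varieties need at least 2 more pollinators (each remaining pollinator adds at most 4) — so at least 3 pollinators are needed, and 3 is optimal.

3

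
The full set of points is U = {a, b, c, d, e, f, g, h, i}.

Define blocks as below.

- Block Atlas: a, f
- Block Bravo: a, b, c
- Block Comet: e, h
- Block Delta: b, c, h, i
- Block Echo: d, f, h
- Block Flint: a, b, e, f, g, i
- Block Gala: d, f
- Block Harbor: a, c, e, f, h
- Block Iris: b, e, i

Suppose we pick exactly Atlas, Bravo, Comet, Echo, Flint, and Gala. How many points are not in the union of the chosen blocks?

Union of Atlas, Bravo, Comet, Echo, Flint, Gala = {a, b, c, d, e, f, g, h, i} — that's every point, so 0 are uncovered.

0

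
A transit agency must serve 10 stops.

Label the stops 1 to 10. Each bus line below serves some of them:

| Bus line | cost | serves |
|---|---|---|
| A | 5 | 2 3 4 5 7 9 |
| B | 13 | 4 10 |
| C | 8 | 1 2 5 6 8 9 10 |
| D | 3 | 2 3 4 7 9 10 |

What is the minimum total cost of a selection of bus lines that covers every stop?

11

C, D together cover every stop (C ∪ D = {1, 2, 3, 4, 5, 6, 7, 8, 9, 10}); total cost 8 + 3 = 11.
No covering selection has total cost below 11.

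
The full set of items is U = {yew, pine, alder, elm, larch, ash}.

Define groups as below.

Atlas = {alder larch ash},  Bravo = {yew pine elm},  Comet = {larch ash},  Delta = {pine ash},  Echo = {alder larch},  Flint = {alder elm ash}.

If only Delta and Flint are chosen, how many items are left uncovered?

2

Union of Delta, Flint = {pine, alder, elm, ash}.
Not covered: yew, larch — 2 items.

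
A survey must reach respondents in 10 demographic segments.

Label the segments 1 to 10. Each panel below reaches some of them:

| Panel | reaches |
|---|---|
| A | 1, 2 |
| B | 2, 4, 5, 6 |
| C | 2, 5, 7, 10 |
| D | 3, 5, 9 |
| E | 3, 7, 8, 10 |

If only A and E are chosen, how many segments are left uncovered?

4

Union of A, E = {1, 2, 3, 7, 8, 10}.
Not covered: 4, 5, 6, 9 — 4 segments.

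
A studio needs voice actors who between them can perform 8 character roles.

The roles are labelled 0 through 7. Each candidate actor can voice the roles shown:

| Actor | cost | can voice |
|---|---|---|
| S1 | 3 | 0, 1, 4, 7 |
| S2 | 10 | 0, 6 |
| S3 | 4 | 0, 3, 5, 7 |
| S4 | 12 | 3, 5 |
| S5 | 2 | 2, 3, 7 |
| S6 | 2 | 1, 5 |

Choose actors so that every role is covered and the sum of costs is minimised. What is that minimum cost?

17

S1, S2, S5, S6 together cover every role (S1 ∪ S2 ∪ S5 ∪ S6 = {0, 1, 2, 3, 4, 5, 6, 7}); total cost 3 + 10 + 2 + 2 = 17.
No covering selection has total cost below 17.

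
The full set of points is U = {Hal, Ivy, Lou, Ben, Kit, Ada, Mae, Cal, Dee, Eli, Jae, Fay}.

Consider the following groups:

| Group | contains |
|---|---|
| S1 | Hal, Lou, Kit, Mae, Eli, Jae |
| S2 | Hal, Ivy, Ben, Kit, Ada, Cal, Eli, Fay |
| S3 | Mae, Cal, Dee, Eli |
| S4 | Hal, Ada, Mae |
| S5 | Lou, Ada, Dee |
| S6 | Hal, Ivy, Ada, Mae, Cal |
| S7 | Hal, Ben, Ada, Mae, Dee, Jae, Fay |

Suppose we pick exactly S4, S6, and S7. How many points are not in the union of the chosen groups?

Union of S4, S6, S7 = {Hal, Ivy, Ben, Ada, Mae, Cal, Dee, Jae, Fay}.
Not covered: Lou, Kit, Eli — 3 points.

3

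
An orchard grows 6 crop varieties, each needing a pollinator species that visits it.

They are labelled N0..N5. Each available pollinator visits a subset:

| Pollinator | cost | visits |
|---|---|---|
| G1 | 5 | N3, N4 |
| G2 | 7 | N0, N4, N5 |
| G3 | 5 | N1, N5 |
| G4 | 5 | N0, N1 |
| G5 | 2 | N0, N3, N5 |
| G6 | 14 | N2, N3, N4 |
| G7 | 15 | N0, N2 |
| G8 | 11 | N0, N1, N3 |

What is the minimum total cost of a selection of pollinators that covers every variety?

21

G3, G5, G6 together cover every variety (G3 ∪ G5 ∪ G6 = {N0, N1, N2, N3, N4, N5}); total cost 5 + 2 + 14 = 21.
The greedy pick G5, G1, G3, G6 costs 26; no covering selection beats 21.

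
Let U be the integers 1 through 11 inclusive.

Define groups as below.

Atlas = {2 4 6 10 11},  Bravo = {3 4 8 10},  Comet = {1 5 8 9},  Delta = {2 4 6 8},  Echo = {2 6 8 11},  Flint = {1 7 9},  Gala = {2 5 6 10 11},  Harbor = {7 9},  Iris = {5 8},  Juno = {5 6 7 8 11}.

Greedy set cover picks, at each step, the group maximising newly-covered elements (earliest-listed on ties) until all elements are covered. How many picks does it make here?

4

Greedy: pick Atlas (covers 5 new) → pick Comet (covers 4 new) → pick Bravo (covers 1 new) → pick Flint (covers 1 new). Total picks: 4.
(The true minimum cover uses only 3 groups, so greedy is not optimal here.)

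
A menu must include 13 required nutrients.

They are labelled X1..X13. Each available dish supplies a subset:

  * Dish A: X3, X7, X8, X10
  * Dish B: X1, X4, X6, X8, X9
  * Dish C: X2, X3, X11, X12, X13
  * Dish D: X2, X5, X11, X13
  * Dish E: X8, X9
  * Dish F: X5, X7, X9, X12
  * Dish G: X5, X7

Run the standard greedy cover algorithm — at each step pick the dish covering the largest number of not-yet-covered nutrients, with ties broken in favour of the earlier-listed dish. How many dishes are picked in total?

4

Greedy: pick B (covers 5 new) → pick C (covers 5 new) → pick A (covers 2 new) → pick D (covers 1 new). Total picks: 4.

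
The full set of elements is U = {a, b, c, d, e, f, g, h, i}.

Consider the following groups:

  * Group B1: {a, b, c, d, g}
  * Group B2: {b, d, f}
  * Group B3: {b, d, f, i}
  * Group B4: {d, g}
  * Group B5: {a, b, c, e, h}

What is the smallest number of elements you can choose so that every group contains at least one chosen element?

2

Take T = {b, g}. Each listed group contains at least one of these, so T is a hitting set of size 2.
The groups B4, B5 are pairwise disjoint, so any hitting set needs a separate element for each — at least 2. Hence 2 is optimal.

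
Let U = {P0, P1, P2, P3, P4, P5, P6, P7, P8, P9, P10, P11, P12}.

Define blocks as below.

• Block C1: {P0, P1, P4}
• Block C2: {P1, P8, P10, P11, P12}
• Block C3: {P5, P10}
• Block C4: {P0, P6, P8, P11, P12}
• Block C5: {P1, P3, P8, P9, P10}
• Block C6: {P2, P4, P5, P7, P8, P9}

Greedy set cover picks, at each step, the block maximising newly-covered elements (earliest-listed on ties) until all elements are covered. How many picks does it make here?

4

Greedy: pick C6 (covers 6 new) → pick C2 (covers 4 new) → pick C4 (covers 2 new) → pick C5 (covers 1 new). Total picks: 4.
(The true minimum cover uses only 3 blocks, so greedy is not optimal here.)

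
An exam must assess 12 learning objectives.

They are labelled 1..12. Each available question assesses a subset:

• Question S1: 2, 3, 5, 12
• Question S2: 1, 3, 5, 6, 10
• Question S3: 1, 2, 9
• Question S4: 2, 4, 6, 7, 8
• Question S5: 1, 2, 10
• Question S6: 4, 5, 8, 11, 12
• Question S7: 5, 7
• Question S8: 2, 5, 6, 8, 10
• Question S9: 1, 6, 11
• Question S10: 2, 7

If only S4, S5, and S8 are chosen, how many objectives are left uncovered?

Union of S4, S5, S8 = {1, 2, 4, 5, 6, 7, 8, 10}.
Not covered: 3, 9, 11, 12 — 4 objectives.

4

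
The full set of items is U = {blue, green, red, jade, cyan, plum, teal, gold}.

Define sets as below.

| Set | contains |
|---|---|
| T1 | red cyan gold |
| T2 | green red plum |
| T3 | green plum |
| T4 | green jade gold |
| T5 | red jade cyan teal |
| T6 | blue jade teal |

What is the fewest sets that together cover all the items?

3

T1, T2, and T6 cover everything between them: the union {blue, green, red, jade, cyan, plum, teal, gold} is all of U.
Only T6 contains blue, so T6 is forced; the remaining 5 items need at least 2 more sets (each remaining set adds at most 3) — so at least 3 sets are needed, and 3 is optimal.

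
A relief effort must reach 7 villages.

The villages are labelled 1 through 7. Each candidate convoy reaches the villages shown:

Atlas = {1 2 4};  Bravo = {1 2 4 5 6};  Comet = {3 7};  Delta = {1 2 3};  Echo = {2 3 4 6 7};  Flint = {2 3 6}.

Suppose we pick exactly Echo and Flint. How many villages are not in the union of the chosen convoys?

Union of Echo, Flint = {2, 3, 4, 6, 7}.
Not covered: 1, 5 — 2 villages.

2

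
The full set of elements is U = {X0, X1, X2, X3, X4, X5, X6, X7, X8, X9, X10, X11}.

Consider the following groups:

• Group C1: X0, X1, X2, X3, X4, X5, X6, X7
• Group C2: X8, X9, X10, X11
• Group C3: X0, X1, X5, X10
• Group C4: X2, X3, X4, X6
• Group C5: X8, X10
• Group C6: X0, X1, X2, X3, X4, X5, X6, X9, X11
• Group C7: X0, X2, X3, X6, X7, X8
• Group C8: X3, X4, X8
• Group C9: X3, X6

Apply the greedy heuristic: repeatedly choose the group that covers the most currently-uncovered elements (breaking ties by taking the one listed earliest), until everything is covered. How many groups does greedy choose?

Greedy: pick C6 (covers 9 new) → pick C2 (covers 2 new) → pick C1 (covers 1 new). Total picks: 3.
(The true minimum cover uses only 2 groups, so greedy is not optimal here.)

3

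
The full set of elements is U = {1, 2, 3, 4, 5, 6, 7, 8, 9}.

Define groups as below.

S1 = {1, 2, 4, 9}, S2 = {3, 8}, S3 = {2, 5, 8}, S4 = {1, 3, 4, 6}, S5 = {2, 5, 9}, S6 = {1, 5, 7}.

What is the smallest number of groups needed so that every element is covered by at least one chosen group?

4

S1 and S2 and S4 and S6 together: S1 ∪ S2 ∪ S4 ∪ S6 = {1, 2, 3, 4, 5, 6, 7, 8, 9} — every element is covered.
No 3 of the 6 groups cover everything (all 20 combinations miss at least one element), so 4 is optimal.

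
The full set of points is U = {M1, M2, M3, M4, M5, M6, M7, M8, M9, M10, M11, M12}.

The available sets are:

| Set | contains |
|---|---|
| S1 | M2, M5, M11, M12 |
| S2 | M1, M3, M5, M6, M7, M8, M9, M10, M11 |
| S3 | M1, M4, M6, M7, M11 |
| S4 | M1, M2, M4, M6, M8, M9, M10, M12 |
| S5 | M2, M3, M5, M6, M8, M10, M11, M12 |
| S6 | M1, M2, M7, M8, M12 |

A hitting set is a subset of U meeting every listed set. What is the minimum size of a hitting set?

H = {M1, M12} meets every set (each contains at least one member of H), and |H| = 2.
No single point lies in every set, so at least 2 are needed and 2 is optimal.

2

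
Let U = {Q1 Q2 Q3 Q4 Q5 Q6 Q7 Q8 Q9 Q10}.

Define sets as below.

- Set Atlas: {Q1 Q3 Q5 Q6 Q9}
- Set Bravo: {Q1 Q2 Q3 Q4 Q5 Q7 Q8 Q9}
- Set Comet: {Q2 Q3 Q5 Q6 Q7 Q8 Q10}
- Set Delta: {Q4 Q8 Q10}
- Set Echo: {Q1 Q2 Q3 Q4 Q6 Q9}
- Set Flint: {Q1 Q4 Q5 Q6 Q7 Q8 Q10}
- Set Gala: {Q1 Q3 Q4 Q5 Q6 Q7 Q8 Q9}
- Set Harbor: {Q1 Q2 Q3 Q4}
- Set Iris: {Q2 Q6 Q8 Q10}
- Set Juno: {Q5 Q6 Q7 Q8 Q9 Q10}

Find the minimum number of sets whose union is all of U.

2

Take {Bravo, Iris}. Their union is {Q1, Q2, Q3, Q4, Q5, Q6, Q7, Q8, Q9, Q10}, which is all 10 elements.
No single set has all 10 elements (the largest, Bravo, has 8), so 2 is optimal.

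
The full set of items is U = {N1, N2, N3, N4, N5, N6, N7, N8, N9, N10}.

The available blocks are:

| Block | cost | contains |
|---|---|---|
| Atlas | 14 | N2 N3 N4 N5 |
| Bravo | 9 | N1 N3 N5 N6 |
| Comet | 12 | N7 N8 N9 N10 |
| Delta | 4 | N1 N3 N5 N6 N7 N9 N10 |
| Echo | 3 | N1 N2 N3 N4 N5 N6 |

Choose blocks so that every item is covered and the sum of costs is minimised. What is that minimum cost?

15

Comet, Echo together cover every item (Comet ∪ Echo = {N1, N2, N3, N4, N5, N6, N7, N8, N9, N10}); total cost 12 + 3 = 15.
The greedy pick Echo, Delta, Comet costs 19; no covering selection beats 15.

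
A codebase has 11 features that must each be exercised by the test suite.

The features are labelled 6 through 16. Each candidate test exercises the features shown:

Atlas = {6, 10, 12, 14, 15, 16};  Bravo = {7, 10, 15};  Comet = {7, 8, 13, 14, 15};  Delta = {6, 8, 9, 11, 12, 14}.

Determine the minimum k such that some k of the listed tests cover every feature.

3

Take {Atlas, Comet, Delta}. Their union is {6, 7, 8, 9, 10, 11, 12, 13, 14, 15, 16}, which is all 11 features.
Only Delta contains 9, so Delta is forced; the remaining 5 features need at least 2 more tests (each remaining test adds at most 3) — so at least 3 tests are needed, and 3 is optimal.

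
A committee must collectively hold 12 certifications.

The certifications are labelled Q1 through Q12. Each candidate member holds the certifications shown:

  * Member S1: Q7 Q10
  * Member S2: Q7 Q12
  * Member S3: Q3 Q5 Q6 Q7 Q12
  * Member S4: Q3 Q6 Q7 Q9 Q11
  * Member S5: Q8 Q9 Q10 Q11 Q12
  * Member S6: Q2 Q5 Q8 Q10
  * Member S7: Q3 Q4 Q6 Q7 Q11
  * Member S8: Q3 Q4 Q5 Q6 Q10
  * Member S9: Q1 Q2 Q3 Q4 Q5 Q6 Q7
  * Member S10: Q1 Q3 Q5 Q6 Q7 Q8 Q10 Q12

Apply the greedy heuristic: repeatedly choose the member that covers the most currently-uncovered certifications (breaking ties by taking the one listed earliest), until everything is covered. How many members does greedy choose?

3

Greedy: pick S10 (covers 8 new) → pick S4 (covers 2 new) → pick S9 (covers 2 new). Total picks: 3.
(The true minimum cover uses only 2 members, so greedy is not optimal here.)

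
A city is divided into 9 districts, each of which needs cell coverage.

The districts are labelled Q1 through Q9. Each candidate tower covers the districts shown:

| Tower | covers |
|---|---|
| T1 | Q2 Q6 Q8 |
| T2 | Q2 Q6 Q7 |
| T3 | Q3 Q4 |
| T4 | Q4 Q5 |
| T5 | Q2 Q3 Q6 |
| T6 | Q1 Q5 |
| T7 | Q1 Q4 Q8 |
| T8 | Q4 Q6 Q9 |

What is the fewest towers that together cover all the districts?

Take {T2, T3, T4, T7, T8}. Their union is {Q1, Q2, Q3, Q4, Q5, Q6, Q7, Q8, Q9}, which is all 9 districts.
No 4 of the 8 towers cover everything (all 70 combinations miss at least one district), so 5 is optimal.

5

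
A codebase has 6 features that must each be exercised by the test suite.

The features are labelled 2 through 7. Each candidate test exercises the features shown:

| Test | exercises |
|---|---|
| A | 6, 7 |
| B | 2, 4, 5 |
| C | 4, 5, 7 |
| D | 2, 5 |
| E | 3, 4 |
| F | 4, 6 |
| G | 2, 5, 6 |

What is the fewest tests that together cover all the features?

A and B and E together: A ∪ B ∪ E = {2, 3, 4, 5, 6, 7} — every feature is covered.
Only E contains 3, so E is forced; the remaining 4 features need at least 2 more tests (each remaining test adds at most 3) — so at least 3 tests are needed, and 3 is optimal.

3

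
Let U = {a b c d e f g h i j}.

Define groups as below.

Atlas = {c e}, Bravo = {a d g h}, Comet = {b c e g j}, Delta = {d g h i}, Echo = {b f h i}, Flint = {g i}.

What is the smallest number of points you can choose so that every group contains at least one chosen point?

3

Take T = {c, g, i}. Each listed group contains at least one of these, so T is a hitting set of size 3.
No choice of 2 points meets every group, so 3 is the minimum.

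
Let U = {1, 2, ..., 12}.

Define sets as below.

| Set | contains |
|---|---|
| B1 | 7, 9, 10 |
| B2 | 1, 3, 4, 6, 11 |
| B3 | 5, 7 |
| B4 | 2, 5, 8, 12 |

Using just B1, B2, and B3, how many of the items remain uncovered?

3

Union of B1, B2, B3 = {1, 3, 4, 5, 6, 7, 9, 10, 11}.
Not covered: 2, 8, 12 — 3 items.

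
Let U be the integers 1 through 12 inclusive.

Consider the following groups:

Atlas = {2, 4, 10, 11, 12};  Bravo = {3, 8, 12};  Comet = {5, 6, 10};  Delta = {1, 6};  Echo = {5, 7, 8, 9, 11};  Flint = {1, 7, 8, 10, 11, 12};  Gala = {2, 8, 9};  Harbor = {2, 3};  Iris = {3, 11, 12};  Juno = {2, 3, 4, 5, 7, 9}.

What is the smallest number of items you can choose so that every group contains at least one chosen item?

4

The 4 items {3, 6, 8, 12} hit every group.
No choice of 3 items meets every group, so 4 is the minimum.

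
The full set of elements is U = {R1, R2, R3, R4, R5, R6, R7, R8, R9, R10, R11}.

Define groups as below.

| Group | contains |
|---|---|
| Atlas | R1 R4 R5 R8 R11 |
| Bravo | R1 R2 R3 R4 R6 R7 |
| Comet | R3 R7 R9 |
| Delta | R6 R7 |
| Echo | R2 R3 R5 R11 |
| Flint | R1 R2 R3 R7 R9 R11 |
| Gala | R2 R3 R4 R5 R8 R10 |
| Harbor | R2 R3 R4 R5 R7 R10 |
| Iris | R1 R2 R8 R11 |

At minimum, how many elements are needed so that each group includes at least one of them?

3

H = {R3, R7, R8} meets every group (each contains at least one member of H), and |H| = 3.
No choice of 2 elements meets every group, so 3 is the minimum.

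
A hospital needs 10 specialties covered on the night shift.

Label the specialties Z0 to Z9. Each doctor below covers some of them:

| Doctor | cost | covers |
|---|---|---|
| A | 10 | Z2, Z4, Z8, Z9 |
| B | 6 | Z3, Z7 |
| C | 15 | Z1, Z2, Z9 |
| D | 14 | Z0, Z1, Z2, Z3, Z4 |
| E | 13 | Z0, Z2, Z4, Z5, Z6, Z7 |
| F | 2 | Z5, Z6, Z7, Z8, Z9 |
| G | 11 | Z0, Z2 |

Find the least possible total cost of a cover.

D, F together cover every specialty (D ∪ F = {Z0, Z1, Z2, Z3, Z4, Z5, Z6, Z7, Z8, Z9}); total cost 14 + 2 = 16.
No covering selection has total cost below 16.

16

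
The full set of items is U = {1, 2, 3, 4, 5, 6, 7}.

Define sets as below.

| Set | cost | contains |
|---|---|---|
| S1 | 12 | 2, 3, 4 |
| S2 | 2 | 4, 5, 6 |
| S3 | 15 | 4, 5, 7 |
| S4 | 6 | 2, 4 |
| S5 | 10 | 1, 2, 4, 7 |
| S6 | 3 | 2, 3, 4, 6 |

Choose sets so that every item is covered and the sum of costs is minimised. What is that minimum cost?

S2, S5, S6 together cover every item (S2 ∪ S5 ∪ S6 = {1, 2, 3, 4, 5, 6, 7}); total cost 2 + 10 + 3 = 15.
No covering selection has total cost below 15.

15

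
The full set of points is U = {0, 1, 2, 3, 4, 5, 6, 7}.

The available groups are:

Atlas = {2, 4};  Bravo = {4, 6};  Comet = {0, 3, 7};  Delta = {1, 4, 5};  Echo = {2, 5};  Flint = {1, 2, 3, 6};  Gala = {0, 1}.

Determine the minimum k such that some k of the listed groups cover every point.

3

Comet and Delta and Flint together: Comet ∪ Delta ∪ Flint = {0, 1, 2, 3, 4, 5, 6, 7} — every point is covered.
Only Comet contains 7, so Comet is forced; the remaining 5 points need at least 2 more groups (each remaining group adds at most 3) — so at least 3 groups are needed, and 3 is optimal.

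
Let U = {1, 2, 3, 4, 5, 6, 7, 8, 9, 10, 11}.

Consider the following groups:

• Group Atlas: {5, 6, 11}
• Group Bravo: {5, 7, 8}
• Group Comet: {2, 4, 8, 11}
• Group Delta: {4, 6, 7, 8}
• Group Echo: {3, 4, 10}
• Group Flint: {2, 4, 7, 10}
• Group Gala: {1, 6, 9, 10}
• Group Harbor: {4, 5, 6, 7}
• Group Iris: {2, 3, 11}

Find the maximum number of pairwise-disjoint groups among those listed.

3

Bravo, Gala, Iris are pairwise disjoint (Bravo={5,7,8}; Gala={1,6,9,10}; Iris={2,3,11}).
Every remaining group overlaps one of these, and no 4 of the listed groups are pairwise disjoint, so 3 is the maximum.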